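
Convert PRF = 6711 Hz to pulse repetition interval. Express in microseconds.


PRI = 1/6711 = 0.0001490091 s = 149.0 us

149.0 us


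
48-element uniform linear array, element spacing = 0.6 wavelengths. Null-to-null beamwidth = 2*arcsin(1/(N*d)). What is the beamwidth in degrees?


1/(N*d) = 1/(48*0.6) = 0.034722
BW = 2*arcsin(0.034722) = 4.0 degrees

4.0 degrees


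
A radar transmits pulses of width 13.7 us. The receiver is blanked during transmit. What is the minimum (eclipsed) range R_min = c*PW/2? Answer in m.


R_min = 3e8 * 13.7e-6 / 2 = 2055.0 m

2055.0 m


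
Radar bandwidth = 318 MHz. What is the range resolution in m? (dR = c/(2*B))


dR = 3e8 / (2 * 318000000.0) = 0.47 m

0.47 m


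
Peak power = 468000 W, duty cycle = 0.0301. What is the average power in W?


P_avg = 468000 * 0.0301 = 14086.8 W

14086.8 W


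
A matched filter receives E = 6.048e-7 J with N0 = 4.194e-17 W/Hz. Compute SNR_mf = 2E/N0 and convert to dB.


SNR_lin = 2 * 6.048e-7 / 4.194e-17 = 2.884e10
SNR_dB = 10*log10(2.884e10) = 104.6 dB

104.6 dB


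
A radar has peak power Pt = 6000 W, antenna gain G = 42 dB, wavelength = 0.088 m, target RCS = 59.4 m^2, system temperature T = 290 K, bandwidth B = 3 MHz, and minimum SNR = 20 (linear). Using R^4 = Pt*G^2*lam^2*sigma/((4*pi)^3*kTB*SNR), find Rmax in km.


G_lin = 10^(42/10) = 15848.931925
R^4 = 6000 * 15848.931925^2 * 0.088^2 * 59.4 / ((4*pi)^3 * 1.38e-23 * 290 * 3000000.0 * 20)
R^4 = 1.45494e21 m^4
R_max = (1.45494e21)^(1/4) = 195304.1 m = 195.3 km

195.3 km


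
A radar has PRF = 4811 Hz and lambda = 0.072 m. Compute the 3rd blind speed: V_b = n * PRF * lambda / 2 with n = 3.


V_blind = 3 * 4811 * 0.072 / 2 = 519.6 m/s

519.6 m/s


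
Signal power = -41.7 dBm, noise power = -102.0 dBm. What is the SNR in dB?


SNR = -41.7 - (-102.0) = 60.3 dB

60.3 dB


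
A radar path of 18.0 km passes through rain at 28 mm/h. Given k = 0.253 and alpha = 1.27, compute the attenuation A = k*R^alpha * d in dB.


gamma = 0.253 * 28^1.27 = 17.418519 dB/km
A = 17.418519 * 18.0 = 313.53 dB

313.53 dB


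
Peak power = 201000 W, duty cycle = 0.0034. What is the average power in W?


P_avg = 201000 * 0.0034 = 683.4 W

683.4 W


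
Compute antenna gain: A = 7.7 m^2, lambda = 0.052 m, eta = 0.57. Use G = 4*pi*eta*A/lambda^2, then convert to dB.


G_linear = 4*pi*0.57*7.7/0.052^2 = 20397.12
G_dB = 10*log10(20397.12) = 43.1 dB

43.1 dB


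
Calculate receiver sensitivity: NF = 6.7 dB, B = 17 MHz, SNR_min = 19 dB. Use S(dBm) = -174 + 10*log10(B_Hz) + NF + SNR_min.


10*log10(17000000.0) = 72.3
S = -174 + 72.3 + 6.7 + 19 = -76.0 dBm

-76.0 dBm


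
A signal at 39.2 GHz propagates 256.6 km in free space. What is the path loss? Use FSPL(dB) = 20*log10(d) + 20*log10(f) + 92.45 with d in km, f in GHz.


20*log10(256.6) = 48.19
20*log10(39.2) = 31.87
FSPL = 172.5 dB

172.5 dB


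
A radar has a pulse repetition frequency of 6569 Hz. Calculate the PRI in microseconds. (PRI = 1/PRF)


PRI = 1/6569 = 0.0001522302 s = 152.2 us

152.2 us


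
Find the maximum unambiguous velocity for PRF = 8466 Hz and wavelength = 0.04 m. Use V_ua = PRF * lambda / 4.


V_ua = 8466 * 0.04 / 4 = 84.7 m/s

84.7 m/s


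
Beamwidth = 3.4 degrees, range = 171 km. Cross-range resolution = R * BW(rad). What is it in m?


BW_rad = 0.059341195
CR = 171000 * 0.059341195 = 10147.3 m

10147.3 m


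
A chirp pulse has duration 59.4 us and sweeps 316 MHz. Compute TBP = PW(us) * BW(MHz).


TBP = 59.4 * 316 = 18770.4

18770.4


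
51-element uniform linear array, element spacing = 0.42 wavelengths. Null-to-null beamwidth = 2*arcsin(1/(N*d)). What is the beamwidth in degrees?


1/(N*d) = 1/(51*0.42) = 0.046685
BW = 2*arcsin(0.046685) = 5.4 degrees

5.4 degrees


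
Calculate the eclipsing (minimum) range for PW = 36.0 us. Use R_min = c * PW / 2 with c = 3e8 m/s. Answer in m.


R_min = 3e8 * 36.0e-6 / 2 = 5400.0 m

5400.0 m


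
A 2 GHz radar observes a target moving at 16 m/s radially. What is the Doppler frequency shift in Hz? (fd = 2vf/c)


fd = 2 * 16 * 2000000000.0 / 3e8 = 213.3 Hz

213.3 Hz


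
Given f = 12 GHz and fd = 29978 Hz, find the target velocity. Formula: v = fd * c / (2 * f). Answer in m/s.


v = 29978 * 3e8 / (2 * 12000000000.0) = 374.7 m/s

374.7 m/s


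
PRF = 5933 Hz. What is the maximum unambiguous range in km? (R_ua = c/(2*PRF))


R_ua = 3e8 / (2 * 5933) = 25282.3 m = 25.3 km

25.3 km


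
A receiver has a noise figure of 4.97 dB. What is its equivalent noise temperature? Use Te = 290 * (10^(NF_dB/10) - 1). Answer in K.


NF_lin = 10^(4.97/10) = 3.140509
Te = 290 * (3.140509 - 1) = 620.7 K

620.7 K


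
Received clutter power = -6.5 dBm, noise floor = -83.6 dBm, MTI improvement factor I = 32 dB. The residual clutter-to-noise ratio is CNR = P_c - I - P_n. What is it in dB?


CNR = -6.5 - 32 - (-83.6) = 45.1 dB

45.1 dB


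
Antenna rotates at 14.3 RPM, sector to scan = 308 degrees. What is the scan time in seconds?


t = 308 / (14.3 * 360) * 60 = 3.59 s

3.59 s


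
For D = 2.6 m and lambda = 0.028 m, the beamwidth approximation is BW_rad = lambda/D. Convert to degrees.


BW_rad = 0.028 / 2.6 = 0.010769
BW_deg = 0.62 degrees

0.62 degrees


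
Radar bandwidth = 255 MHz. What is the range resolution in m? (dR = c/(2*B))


dR = 3e8 / (2 * 255000000.0) = 0.59 m

0.59 m


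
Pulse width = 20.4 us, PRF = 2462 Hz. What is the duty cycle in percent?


DC = 20.4e-6 * 2462 * 100 = 5.02%

5.02%


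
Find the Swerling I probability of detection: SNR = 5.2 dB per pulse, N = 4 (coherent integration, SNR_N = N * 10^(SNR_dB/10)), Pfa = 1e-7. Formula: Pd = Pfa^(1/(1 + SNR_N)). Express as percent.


SNR_lin = 10^(5.2/10) = 3.31131
SNR_N = 4 * 3.31131 = 13.24524
1/(1 + SNR_N) = 1/14.24524 = 0.0701989
Pd = (1e-7)^0.0701989 = 0.32256
Pd = 32.3%

32.3%


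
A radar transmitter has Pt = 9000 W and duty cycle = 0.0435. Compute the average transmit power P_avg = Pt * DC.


P_avg = 9000 * 0.0435 = 391.5 W

391.5 W


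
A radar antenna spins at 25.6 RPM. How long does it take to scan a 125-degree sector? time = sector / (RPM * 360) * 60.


t = 125 / (25.6 * 360) * 60 = 0.81 s

0.81 s


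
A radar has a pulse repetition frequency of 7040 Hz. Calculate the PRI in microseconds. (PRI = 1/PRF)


PRI = 1/7040 = 0.0001420455 s = 142.0 us

142.0 us


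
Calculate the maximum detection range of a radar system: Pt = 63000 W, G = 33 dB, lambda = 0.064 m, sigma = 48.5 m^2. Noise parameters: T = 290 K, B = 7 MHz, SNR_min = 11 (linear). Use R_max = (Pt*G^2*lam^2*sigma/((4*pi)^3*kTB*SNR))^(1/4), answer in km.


G_lin = 10^(33/10) = 1995.262315
R^4 = 63000 * 1995.262315^2 * 0.064^2 * 48.5 / ((4*pi)^3 * 1.38e-23 * 290 * 7000000.0 * 11)
R^4 = 8.14788e19 m^4
R_max = (8.14788e19)^(1/4) = 95008.2 m = 95.0 km

95.0 km


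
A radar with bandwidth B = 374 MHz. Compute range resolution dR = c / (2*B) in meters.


dR = 3e8 / (2 * 374000000.0) = 0.4 m

0.4 m


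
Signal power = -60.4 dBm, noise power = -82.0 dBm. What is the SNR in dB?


SNR = -60.4 - (-82.0) = 21.6 dB

21.6 dB


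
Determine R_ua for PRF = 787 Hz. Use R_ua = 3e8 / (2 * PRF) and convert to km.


R_ua = 3e8 / (2 * 787) = 190597.2 m = 190.6 km

190.6 km


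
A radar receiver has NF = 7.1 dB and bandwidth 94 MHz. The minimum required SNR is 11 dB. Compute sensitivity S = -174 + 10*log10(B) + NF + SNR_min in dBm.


10*log10(94000000.0) = 79.73
S = -174 + 79.73 + 7.1 + 11 = -76.2 dBm

-76.2 dBm


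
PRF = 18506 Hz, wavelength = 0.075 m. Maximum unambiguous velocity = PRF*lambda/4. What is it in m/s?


V_ua = 18506 * 0.075 / 4 = 347.0 m/s

347.0 m/s


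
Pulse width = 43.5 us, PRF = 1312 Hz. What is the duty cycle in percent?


DC = 43.5e-6 * 1312 * 100 = 5.71%

5.71%


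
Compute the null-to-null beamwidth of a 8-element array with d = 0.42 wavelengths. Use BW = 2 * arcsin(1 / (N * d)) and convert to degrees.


1/(N*d) = 1/(8*0.42) = 0.297619
BW = 2*arcsin(0.297619) = 34.6 degrees

34.6 degrees


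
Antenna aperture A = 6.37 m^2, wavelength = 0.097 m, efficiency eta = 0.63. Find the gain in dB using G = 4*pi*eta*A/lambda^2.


G_linear = 4*pi*0.63*6.37/0.097^2 = 5359.77
G_dB = 10*log10(5359.77) = 37.3 dB

37.3 dB


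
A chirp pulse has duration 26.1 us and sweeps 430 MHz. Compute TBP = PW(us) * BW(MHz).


TBP = 26.1 * 430 = 11223.0

11223.0


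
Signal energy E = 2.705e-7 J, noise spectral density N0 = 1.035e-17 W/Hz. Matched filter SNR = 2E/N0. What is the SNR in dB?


SNR_lin = 2 * 2.705e-7 / 1.035e-17 = 5.227e10
SNR_dB = 10*log10(5.227e10) = 107.2 dB

107.2 dB


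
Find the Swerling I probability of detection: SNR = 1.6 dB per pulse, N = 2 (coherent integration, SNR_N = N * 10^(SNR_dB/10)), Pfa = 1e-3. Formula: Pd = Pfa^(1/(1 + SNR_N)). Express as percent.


SNR_lin = 10^(1.6/10) = 1.44544
SNR_N = 2 * 1.44544 = 2.89088
1/(1 + SNR_N) = 1/3.89088 = 0.2570113
Pd = (1e-3)^0.2570113 = 0.16942
Pd = 16.9%

16.9%


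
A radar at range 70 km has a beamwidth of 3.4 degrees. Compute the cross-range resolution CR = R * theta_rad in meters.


BW_rad = 0.059341195
CR = 70000 * 0.059341195 = 4153.9 m

4153.9 m


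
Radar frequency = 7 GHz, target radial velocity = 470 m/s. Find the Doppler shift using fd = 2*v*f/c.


fd = 2 * 470 * 7000000000.0 / 3e8 = 21933.3 Hz

21933.3 Hz


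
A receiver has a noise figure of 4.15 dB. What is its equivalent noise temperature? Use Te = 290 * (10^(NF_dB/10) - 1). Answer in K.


NF_lin = 10^(4.15/10) = 2.60016
Te = 290 * (2.60016 - 1) = 464.0 K

464.0 K


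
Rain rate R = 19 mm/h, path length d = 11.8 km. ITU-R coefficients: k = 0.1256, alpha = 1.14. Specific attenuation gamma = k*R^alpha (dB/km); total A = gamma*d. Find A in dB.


gamma = 0.1256 * 19^1.14 = 3.603867 dB/km
A = 3.603867 * 11.8 = 42.53 dB

42.53 dB


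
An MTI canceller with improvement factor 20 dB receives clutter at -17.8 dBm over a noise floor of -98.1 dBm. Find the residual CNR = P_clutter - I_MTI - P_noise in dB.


CNR = -17.8 - 20 - (-98.1) = 60.3 dB

60.3 dB


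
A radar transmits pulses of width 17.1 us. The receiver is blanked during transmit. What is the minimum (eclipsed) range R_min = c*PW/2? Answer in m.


R_min = 3e8 * 17.1e-6 / 2 = 2565.0 m

2565.0 m


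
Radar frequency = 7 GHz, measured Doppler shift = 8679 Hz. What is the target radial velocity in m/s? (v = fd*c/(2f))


v = 8679 * 3e8 / (2 * 7000000000.0) = 186.0 m/s

186.0 m/s


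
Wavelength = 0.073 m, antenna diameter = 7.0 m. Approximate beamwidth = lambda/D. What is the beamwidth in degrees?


BW_rad = 0.073 / 7.0 = 0.010429
BW_deg = 0.6 degrees

0.6 degrees


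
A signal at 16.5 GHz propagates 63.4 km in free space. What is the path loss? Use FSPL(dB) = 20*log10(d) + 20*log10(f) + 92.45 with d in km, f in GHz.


20*log10(63.4) = 36.04
20*log10(16.5) = 24.35
FSPL = 152.8 dB

152.8 dB


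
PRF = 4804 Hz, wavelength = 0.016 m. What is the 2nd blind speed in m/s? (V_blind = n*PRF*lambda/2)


V_blind = 2 * 4804 * 0.016 / 2 = 76.9 m/s

76.9 m/s


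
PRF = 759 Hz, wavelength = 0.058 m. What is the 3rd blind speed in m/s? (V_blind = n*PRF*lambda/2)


V_blind = 3 * 759 * 0.058 / 2 = 66.0 m/s

66.0 m/s


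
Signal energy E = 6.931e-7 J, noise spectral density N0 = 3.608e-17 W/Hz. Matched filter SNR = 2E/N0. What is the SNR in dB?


SNR_lin = 2 * 6.931e-7 / 3.608e-17 = 3.842e10
SNR_dB = 10*log10(3.842e10) = 105.8 dB

105.8 dB


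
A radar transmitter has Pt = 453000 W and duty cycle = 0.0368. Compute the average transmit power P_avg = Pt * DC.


P_avg = 453000 * 0.0368 = 16670.4 W

16670.4 W


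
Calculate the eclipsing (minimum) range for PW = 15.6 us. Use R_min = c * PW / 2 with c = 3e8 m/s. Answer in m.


R_min = 3e8 * 15.6e-6 / 2 = 2340.0 m

2340.0 m


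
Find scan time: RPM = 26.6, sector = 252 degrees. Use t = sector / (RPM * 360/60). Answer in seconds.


t = 252 / (26.6 * 360) * 60 = 1.58 s

1.58 s


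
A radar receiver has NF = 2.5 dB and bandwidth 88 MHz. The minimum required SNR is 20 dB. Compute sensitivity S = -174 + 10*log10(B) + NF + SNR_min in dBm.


10*log10(88000000.0) = 79.44
S = -174 + 79.44 + 2.5 + 20 = -72.1 dBm

-72.1 dBm


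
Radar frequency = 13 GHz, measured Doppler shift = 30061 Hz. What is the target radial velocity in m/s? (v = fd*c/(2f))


v = 30061 * 3e8 / (2 * 13000000000.0) = 346.9 m/s

346.9 m/s


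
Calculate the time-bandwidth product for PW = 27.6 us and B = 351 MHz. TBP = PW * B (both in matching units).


TBP = 27.6 * 351 = 9687.6

9687.6


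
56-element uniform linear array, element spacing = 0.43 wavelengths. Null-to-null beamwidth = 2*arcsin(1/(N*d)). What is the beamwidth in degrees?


1/(N*d) = 1/(56*0.43) = 0.041528
BW = 2*arcsin(0.041528) = 4.8 degrees

4.8 degrees


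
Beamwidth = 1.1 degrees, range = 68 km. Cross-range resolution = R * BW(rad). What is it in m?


BW_rad = 0.019198622
CR = 68000 * 0.019198622 = 1305.5 m

1305.5 m


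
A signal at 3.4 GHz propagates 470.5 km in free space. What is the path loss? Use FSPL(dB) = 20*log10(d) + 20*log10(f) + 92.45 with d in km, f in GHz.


20*log10(470.5) = 53.45
20*log10(3.4) = 10.63
FSPL = 156.5 dB

156.5 dB


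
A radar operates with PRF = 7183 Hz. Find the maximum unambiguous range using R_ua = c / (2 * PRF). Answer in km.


R_ua = 3e8 / (2 * 7183) = 20882.6 m = 20.9 km

20.9 km


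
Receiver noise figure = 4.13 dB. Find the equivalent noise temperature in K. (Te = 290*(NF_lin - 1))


NF_lin = 10^(4.13/10) = 2.588213
Te = 290 * (2.588213 - 1) = 460.6 K

460.6 K


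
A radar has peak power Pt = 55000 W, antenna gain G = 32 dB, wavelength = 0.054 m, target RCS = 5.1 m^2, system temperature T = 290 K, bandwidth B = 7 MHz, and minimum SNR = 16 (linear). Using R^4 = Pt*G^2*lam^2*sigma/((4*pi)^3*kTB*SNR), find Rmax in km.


G_lin = 10^(32/10) = 1584.893192
R^4 = 55000 * 1584.893192^2 * 0.054^2 * 5.1 / ((4*pi)^3 * 1.38e-23 * 290 * 7000000.0 * 16)
R^4 = 2.30991e18 m^4
R_max = (2.30991e18)^(1/4) = 38985.1 m = 39.0 km

39.0 km


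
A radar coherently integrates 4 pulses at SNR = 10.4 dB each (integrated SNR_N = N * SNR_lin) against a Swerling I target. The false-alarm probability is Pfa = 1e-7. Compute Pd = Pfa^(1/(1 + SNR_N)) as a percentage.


SNR_lin = 10^(10.4/10) = 10.96478
SNR_N = 4 * 10.96478 = 43.85912
1/(1 + SNR_N) = 1/44.85912 = 0.022292
Pd = (1e-7)^0.022292 = 0.69816
Pd = 69.8%

69.8%


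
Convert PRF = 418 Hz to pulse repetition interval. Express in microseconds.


PRI = 1/418 = 0.0023923445 s = 2392.3 us

2392.3 us


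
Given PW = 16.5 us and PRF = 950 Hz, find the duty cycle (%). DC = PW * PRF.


DC = 16.5e-6 * 950 * 100 = 1.57%

1.57%


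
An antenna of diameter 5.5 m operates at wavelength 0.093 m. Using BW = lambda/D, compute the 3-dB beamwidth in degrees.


BW_rad = 0.093 / 5.5 = 0.016909
BW_deg = 0.97 degrees

0.97 degrees


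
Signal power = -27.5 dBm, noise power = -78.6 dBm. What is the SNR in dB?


SNR = -27.5 - (-78.6) = 51.1 dB

51.1 dB


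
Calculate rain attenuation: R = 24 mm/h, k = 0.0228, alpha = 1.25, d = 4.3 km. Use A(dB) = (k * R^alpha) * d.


gamma = 0.0228 * 24^1.25 = 1.211153 dB/km
A = 1.211153 * 4.3 = 5.21 dB

5.21 dB


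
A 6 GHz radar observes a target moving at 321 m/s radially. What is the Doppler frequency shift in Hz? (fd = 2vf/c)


fd = 2 * 321 * 6000000000.0 / 3e8 = 12840.0 Hz

12840.0 Hz


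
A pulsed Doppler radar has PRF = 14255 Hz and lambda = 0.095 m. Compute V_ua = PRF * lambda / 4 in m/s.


V_ua = 14255 * 0.095 / 4 = 338.6 m/s

338.6 m/s


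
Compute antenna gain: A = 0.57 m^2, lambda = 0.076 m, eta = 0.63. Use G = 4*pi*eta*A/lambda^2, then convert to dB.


G_linear = 4*pi*0.63*0.57/0.076^2 = 781.26
G_dB = 10*log10(781.26) = 28.9 dB

28.9 dB


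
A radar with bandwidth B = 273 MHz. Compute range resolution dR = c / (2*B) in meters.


dR = 3e8 / (2 * 273000000.0) = 0.55 m

0.55 m


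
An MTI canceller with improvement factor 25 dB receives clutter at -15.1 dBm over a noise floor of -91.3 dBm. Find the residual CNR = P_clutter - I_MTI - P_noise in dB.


CNR = -15.1 - 25 - (-91.3) = 51.2 dB

51.2 dB


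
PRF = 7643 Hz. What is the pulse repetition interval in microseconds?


PRI = 1/7643 = 0.0001308387 s = 130.8 us

130.8 us


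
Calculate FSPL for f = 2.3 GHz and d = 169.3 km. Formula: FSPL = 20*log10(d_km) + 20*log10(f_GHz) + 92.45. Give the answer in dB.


20*log10(169.3) = 44.57
20*log10(2.3) = 7.23
FSPL = 144.3 dB

144.3 dB


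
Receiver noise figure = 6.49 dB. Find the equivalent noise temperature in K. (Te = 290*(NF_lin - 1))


NF_lin = 10^(6.49/10) = 4.456562
Te = 290 * (4.456562 - 1) = 1002.4 K

1002.4 K


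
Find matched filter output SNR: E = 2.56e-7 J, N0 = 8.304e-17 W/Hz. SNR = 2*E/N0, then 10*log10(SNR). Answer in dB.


SNR_lin = 2 * 2.56e-7 / 8.304e-17 = 6.166e9
SNR_dB = 10*log10(6.166e9) = 97.9 dB

97.9 dB


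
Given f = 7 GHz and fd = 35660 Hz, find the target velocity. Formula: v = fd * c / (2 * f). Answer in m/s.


v = 35660 * 3e8 / (2 * 7000000000.0) = 764.1 m/s

764.1 m/s


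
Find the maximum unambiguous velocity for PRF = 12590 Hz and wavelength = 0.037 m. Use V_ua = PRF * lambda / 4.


V_ua = 12590 * 0.037 / 4 = 116.5 m/s

116.5 m/s


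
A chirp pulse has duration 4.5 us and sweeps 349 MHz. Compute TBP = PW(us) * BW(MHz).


TBP = 4.5 * 349 = 1570.5

1570.5


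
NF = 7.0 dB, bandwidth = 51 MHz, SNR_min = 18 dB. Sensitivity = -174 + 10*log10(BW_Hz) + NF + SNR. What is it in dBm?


10*log10(51000000.0) = 77.08
S = -174 + 77.08 + 7.0 + 18 = -71.9 dBm

-71.9 dBm


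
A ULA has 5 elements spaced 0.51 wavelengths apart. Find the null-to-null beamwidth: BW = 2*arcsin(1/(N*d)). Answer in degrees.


1/(N*d) = 1/(5*0.51) = 0.392157
BW = 2*arcsin(0.392157) = 46.2 degrees

46.2 degrees


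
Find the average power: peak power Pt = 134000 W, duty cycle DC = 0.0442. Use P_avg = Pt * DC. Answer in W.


P_avg = 134000 * 0.0442 = 5922.8 W

5922.8 W


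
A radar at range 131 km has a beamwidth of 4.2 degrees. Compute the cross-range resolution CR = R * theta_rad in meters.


BW_rad = 0.073303829
CR = 131000 * 0.073303829 = 9602.8 m

9602.8 m


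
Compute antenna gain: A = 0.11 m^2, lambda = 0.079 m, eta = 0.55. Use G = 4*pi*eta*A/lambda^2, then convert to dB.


G_linear = 4*pi*0.55*0.11/0.079^2 = 121.82
G_dB = 10*log10(121.82) = 20.9 dB

20.9 dB


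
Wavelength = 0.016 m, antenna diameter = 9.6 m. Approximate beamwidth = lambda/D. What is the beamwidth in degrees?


BW_rad = 0.016 / 9.6 = 0.001667
BW_deg = 0.1 degrees

0.1 degrees


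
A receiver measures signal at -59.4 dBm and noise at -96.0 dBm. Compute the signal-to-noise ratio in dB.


SNR = -59.4 - (-96.0) = 36.6 dB

36.6 dB


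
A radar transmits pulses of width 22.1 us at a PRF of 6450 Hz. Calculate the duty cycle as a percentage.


DC = 22.1e-6 * 6450 * 100 = 14.25%

14.25%


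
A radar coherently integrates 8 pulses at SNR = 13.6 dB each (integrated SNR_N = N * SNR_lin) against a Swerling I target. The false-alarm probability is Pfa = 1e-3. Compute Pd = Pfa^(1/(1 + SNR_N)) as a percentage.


SNR_lin = 10^(13.6/10) = 22.90868
SNR_N = 8 * 22.90868 = 183.26944
1/(1 + SNR_N) = 1/184.26944 = 0.0054268
Pd = (1e-3)^0.0054268 = 0.96321
Pd = 96.3%

96.3%


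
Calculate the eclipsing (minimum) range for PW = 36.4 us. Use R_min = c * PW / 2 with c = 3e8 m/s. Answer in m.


R_min = 3e8 * 36.4e-6 / 2 = 5460.0 m

5460.0 m


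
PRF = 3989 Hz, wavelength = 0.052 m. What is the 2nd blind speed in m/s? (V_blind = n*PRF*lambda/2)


V_blind = 2 * 3989 * 0.052 / 2 = 207.4 m/s

207.4 m/s


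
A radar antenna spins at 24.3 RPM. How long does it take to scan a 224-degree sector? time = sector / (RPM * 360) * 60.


t = 224 / (24.3 * 360) * 60 = 1.54 s

1.54 s


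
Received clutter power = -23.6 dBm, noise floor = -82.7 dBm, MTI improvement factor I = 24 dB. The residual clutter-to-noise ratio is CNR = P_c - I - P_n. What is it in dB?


CNR = -23.6 - 24 - (-82.7) = 35.1 dB

35.1 dB


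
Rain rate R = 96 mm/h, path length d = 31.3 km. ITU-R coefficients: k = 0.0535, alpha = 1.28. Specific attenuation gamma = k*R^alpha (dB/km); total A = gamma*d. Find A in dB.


gamma = 0.0535 * 96^1.28 = 18.435756 dB/km
A = 18.435756 * 31.3 = 577.04 dB

577.04 dB


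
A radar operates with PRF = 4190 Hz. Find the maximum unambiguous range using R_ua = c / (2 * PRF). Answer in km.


R_ua = 3e8 / (2 * 4190) = 35799.5 m = 35.8 km

35.8 km


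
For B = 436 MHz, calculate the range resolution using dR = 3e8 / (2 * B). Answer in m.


dR = 3e8 / (2 * 436000000.0) = 0.34 m

0.34 m


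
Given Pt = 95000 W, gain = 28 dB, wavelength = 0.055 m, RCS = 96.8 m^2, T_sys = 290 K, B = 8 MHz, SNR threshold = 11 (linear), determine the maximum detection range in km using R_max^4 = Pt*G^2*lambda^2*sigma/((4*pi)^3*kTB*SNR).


G_lin = 10^(28/10) = 630.957344
R^4 = 95000 * 630.957344^2 * 0.055^2 * 96.8 / ((4*pi)^3 * 1.38e-23 * 290 * 8000000.0 * 11)
R^4 = 1.58466e19 m^4
R_max = (1.58466e19)^(1/4) = 63093.4 m = 63.1 km

63.1 km


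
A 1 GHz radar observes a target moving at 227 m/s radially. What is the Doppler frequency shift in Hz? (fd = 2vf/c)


fd = 2 * 227 * 1000000000.0 / 3e8 = 1513.3 Hz

1513.3 Hz


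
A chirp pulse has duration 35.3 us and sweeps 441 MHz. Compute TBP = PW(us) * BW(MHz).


TBP = 35.3 * 441 = 15567.3

15567.3


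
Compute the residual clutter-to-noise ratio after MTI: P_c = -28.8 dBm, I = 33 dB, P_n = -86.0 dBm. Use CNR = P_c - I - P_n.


CNR = -28.8 - 33 - (-86.0) = 24.2 dB

24.2 dB


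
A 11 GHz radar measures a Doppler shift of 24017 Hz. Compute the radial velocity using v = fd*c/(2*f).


v = 24017 * 3e8 / (2 * 11000000000.0) = 327.5 m/s

327.5 m/s


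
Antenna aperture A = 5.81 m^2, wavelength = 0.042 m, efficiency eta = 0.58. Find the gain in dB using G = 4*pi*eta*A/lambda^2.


G_linear = 4*pi*0.58*5.81/0.042^2 = 24005.76
G_dB = 10*log10(24005.76) = 43.8 dB

43.8 dB


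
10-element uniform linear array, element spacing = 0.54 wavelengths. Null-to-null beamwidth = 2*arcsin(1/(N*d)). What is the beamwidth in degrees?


1/(N*d) = 1/(10*0.54) = 0.185185
BW = 2*arcsin(0.185185) = 21.3 degrees

21.3 degrees


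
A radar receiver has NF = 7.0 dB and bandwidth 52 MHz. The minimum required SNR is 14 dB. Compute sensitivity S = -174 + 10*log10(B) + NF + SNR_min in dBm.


10*log10(52000000.0) = 77.16
S = -174 + 77.16 + 7.0 + 14 = -75.8 dBm

-75.8 dBm


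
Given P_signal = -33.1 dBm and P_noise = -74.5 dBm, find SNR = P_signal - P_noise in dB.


SNR = -33.1 - (-74.5) = 41.4 dB

41.4 dB


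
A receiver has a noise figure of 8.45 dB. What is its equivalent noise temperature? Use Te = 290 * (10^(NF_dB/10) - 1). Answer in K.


NF_lin = 10^(8.45/10) = 6.99842
Te = 290 * (6.99842 - 1) = 1739.5 K

1739.5 K


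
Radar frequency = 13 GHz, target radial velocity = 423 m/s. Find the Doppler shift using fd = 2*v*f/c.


fd = 2 * 423 * 13000000000.0 / 3e8 = 36660.0 Hz

36660.0 Hz


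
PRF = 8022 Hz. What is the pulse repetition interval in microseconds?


PRI = 1/8022 = 0.0001246572 s = 124.7 us

124.7 us


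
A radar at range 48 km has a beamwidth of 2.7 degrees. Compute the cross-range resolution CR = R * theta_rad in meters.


BW_rad = 0.04712389
CR = 48000 * 0.04712389 = 2261.9 m

2261.9 m


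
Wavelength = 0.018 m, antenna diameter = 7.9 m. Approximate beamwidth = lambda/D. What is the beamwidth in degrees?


BW_rad = 0.018 / 7.9 = 0.002278
BW_deg = 0.13 degrees

0.13 degrees


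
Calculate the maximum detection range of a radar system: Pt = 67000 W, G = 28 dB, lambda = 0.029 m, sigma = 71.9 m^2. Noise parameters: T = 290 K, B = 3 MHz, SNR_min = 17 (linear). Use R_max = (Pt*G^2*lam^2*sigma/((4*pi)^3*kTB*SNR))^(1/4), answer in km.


G_lin = 10^(28/10) = 630.957344
R^4 = 67000 * 630.957344^2 * 0.029^2 * 71.9 / ((4*pi)^3 * 1.38e-23 * 290 * 3000000.0 * 17)
R^4 = 3.9822e18 m^4
R_max = (3.9822e18)^(1/4) = 44671.5 m = 44.7 km

44.7 km


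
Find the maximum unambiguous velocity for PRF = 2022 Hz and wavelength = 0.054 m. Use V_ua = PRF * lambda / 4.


V_ua = 2022 * 0.054 / 4 = 27.3 m/s

27.3 m/s


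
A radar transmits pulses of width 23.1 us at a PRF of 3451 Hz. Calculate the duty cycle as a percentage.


DC = 23.1e-6 * 3451 * 100 = 7.97%

7.97%


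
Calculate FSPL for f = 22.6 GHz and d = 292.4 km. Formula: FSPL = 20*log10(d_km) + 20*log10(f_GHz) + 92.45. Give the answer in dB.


20*log10(292.4) = 49.32
20*log10(22.6) = 27.08
FSPL = 168.9 dB

168.9 dB


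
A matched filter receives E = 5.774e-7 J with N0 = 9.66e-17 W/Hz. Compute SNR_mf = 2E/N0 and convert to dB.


SNR_lin = 2 * 5.774e-7 / 9.66e-17 = 1.195e10
SNR_dB = 10*log10(1.195e10) = 100.8 dB

100.8 dB


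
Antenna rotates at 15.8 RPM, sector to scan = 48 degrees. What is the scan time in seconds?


t = 48 / (15.8 * 360) * 60 = 0.51 s

0.51 s


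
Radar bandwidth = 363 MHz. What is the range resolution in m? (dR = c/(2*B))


dR = 3e8 / (2 * 363000000.0) = 0.41 m

0.41 m


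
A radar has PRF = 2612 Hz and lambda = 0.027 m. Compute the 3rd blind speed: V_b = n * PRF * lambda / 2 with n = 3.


V_blind = 3 * 2612 * 0.027 / 2 = 105.8 m/s

105.8 m/s


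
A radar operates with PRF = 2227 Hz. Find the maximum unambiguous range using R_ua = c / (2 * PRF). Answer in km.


R_ua = 3e8 / (2 * 2227) = 67355.2 m = 67.4 km

67.4 km


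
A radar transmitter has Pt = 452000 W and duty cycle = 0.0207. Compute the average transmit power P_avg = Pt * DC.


P_avg = 452000 * 0.0207 = 9356.4 W

9356.4 W


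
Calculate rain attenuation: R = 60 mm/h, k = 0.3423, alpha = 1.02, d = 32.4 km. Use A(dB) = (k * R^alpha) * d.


gamma = 0.3423 * 60^1.02 = 22.29057 dB/km
A = 22.29057 * 32.4 = 722.21 dB

722.21 dB


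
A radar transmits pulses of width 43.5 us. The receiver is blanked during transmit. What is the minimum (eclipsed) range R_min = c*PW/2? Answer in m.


R_min = 3e8 * 43.5e-6 / 2 = 6525.0 m

6525.0 m


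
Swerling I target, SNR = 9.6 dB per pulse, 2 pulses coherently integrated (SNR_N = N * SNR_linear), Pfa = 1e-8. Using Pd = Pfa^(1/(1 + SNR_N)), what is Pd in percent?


SNR_lin = 10^(9.6/10) = 9.12011
SNR_N = 2 * 9.12011 = 18.24022
1/(1 + SNR_N) = 1/19.24022 = 0.0519745
Pd = (1e-8)^0.0519745 = 0.38389
Pd = 38.4%

38.4%


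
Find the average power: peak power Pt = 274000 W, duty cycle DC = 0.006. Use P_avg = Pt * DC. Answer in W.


P_avg = 274000 * 0.006 = 1644.0 W

1644.0 W


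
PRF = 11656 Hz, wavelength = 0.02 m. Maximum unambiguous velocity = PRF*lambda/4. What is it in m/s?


V_ua = 11656 * 0.02 / 4 = 58.3 m/s

58.3 m/s


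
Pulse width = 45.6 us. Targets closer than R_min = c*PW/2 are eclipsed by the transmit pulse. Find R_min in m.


R_min = 3e8 * 45.6e-6 / 2 = 6840.0 m

6840.0 m


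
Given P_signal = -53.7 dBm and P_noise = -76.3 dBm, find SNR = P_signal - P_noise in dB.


SNR = -53.7 - (-76.3) = 22.6 dB

22.6 dB


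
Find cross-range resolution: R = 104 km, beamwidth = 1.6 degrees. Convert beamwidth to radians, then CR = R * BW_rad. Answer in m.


BW_rad = 0.027925268
CR = 104000 * 0.027925268 = 2904.2 m

2904.2 m


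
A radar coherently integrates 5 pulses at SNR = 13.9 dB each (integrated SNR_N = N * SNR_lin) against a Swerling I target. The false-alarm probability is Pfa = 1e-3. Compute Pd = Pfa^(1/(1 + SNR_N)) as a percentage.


SNR_lin = 10^(13.9/10) = 24.54709
SNR_N = 5 * 24.54709 = 122.73545
1/(1 + SNR_N) = 1/123.73545 = 0.0080818
Pd = (1e-3)^0.0080818 = 0.9457
Pd = 94.6%

94.6%


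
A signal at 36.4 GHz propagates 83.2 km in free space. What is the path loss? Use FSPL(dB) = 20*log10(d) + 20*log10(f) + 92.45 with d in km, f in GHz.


20*log10(83.2) = 38.4
20*log10(36.4) = 31.22
FSPL = 162.1 dB

162.1 dB


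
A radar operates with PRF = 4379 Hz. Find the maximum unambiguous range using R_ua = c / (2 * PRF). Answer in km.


R_ua = 3e8 / (2 * 4379) = 34254.4 m = 34.3 km

34.3 km


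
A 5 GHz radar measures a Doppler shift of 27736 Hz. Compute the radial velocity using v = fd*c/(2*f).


v = 27736 * 3e8 / (2 * 5000000000.0) = 832.1 m/s

832.1 m/s


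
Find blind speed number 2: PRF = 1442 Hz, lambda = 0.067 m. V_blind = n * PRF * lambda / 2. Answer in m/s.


V_blind = 2 * 1442 * 0.067 / 2 = 96.6 m/s

96.6 m/s


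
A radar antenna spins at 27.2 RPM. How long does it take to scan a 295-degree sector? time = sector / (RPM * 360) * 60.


t = 295 / (27.2 * 360) * 60 = 1.81 s

1.81 s


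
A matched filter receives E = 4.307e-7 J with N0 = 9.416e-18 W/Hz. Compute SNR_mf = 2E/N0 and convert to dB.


SNR_lin = 2 * 4.307e-7 / 9.416e-18 = 9.148e10
SNR_dB = 10*log10(9.148e10) = 109.6 dB

109.6 dB


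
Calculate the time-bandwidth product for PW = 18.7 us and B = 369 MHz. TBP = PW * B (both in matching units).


TBP = 18.7 * 369 = 6900.3

6900.3


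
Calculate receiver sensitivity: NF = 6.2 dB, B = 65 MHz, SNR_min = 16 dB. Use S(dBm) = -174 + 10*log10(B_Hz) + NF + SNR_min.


10*log10(65000000.0) = 78.13
S = -174 + 78.13 + 6.2 + 16 = -73.7 dBm

-73.7 dBm


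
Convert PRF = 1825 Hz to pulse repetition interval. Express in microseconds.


PRI = 1/1825 = 0.0005479452 s = 547.9 us

547.9 us


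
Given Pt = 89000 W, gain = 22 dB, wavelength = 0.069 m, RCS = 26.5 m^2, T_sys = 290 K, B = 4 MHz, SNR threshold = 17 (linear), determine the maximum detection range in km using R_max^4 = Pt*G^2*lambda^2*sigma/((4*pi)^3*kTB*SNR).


G_lin = 10^(22/10) = 158.489319
R^4 = 89000 * 158.489319^2 * 0.069^2 * 26.5 / ((4*pi)^3 * 1.38e-23 * 290 * 4000000.0 * 17)
R^4 = 5.22298e17 m^4
R_max = (5.22298e17)^(1/4) = 26883.1 m = 26.9 km

26.9 km


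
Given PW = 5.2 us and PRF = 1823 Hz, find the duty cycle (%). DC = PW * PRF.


DC = 5.2e-6 * 1823 * 100 = 0.95%

0.95%


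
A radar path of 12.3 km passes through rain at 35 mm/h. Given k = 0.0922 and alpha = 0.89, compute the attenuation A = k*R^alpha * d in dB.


gamma = 0.0922 * 35^0.89 = 2.182486 dB/km
A = 2.182486 * 12.3 = 26.84 dB

26.84 dB


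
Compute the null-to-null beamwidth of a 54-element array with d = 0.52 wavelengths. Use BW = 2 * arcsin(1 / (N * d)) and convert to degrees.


1/(N*d) = 1/(54*0.52) = 0.035613
BW = 2*arcsin(0.035613) = 4.1 degrees

4.1 degrees


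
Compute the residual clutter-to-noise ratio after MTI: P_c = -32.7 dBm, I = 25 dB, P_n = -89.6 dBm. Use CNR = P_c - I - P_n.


CNR = -32.7 - 25 - (-89.6) = 31.9 dB

31.9 dB


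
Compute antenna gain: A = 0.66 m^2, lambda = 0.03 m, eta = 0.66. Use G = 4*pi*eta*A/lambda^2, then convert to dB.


G_linear = 4*pi*0.66*0.66/0.03^2 = 6082.12
G_dB = 10*log10(6082.12) = 37.8 dB

37.8 dB


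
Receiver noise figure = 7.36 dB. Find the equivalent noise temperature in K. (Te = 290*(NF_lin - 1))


NF_lin = 10^(7.36/10) = 5.445027
Te = 290 * (5.445027 - 1) = 1289.1 K

1289.1 K


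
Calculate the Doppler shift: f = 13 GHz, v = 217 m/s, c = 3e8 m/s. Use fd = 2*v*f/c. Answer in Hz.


fd = 2 * 217 * 13000000000.0 / 3e8 = 18806.7 Hz

18806.7 Hz


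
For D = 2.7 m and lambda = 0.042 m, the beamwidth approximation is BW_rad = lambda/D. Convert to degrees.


BW_rad = 0.042 / 2.7 = 0.015556
BW_deg = 0.89 degrees

0.89 degrees


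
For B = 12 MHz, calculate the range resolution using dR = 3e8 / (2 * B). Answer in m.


dR = 3e8 / (2 * 12000000.0) = 12.5 m

12.5 m


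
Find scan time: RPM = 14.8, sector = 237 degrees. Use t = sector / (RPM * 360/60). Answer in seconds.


t = 237 / (14.8 * 360) * 60 = 2.67 s

2.67 s


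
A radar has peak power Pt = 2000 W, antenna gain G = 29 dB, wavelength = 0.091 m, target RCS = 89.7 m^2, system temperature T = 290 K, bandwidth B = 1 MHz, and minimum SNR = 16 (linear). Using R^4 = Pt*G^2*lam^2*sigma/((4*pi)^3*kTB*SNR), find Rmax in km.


G_lin = 10^(29/10) = 794.328235
R^4 = 2000 * 794.328235^2 * 0.091^2 * 89.7 / ((4*pi)^3 * 1.38e-23 * 290 * 1000000.0 * 16)
R^4 = 7.37698e18 m^4
R_max = (7.37698e18)^(1/4) = 52115.8 m = 52.1 km

52.1 km


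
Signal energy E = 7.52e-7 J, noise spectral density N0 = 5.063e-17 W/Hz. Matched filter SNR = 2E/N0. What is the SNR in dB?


SNR_lin = 2 * 7.52e-7 / 5.063e-17 = 2.971e10
SNR_dB = 10*log10(2.971e10) = 104.7 dB

104.7 dB


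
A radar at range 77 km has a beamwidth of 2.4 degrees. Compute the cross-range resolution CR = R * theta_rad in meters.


BW_rad = 0.041887902
CR = 77000 * 0.041887902 = 3225.4 m

3225.4 m


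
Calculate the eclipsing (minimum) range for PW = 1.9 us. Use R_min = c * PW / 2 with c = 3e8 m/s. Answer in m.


R_min = 3e8 * 1.9e-6 / 2 = 285.0 m

285.0 m


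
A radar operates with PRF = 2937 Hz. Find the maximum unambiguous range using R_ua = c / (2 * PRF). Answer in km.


R_ua = 3e8 / (2 * 2937) = 51072.5 m = 51.1 km

51.1 km


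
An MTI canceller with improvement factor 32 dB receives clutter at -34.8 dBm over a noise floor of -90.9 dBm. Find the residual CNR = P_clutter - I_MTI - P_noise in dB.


CNR = -34.8 - 32 - (-90.9) = 24.1 dB

24.1 dB


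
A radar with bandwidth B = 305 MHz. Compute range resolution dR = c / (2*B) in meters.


dR = 3e8 / (2 * 305000000.0) = 0.49 m

0.49 m


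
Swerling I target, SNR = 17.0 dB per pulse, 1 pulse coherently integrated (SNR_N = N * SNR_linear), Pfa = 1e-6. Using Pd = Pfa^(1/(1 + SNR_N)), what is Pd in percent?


SNR_lin = 10^(17.0/10) = 50.11872
SNR_N = 1 * 50.11872 = 50.11872
1/(1 + SNR_N) = 1/51.11872 = 0.0195623
Pd = (1e-6)^0.0195623 = 0.76318
Pd = 76.3%

76.3%


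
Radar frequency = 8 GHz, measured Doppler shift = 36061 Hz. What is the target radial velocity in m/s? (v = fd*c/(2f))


v = 36061 * 3e8 / (2 * 8000000000.0) = 676.1 m/s

676.1 m/s


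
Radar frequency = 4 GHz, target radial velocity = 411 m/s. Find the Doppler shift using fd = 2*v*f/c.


fd = 2 * 411 * 4000000000.0 / 3e8 = 10960.0 Hz

10960.0 Hz


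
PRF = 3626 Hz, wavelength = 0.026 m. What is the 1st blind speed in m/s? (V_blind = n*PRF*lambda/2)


V_blind = 1 * 3626 * 0.026 / 2 = 47.1 m/s

47.1 m/s


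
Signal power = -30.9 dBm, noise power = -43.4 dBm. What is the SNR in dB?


SNR = -30.9 - (-43.4) = 12.5 dB

12.5 dB


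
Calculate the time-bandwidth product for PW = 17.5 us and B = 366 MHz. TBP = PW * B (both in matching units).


TBP = 17.5 * 366 = 6405.0

6405.0


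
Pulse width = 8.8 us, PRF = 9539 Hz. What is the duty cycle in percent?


DC = 8.8e-6 * 9539 * 100 = 8.39%

8.39%


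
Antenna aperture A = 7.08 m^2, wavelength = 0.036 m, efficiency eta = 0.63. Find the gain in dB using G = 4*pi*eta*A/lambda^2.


G_linear = 4*pi*0.63*7.08/0.036^2 = 43249.26
G_dB = 10*log10(43249.26) = 46.4 dB

46.4 dB


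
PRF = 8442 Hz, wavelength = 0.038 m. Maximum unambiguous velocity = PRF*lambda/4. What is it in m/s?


V_ua = 8442 * 0.038 / 4 = 80.2 m/s

80.2 m/s


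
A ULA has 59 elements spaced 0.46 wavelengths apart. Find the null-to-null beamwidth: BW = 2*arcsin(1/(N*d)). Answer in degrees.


1/(N*d) = 1/(59*0.46) = 0.036846
BW = 2*arcsin(0.036846) = 4.2 degrees

4.2 degrees


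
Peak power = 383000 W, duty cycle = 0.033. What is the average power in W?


P_avg = 383000 * 0.033 = 12639.0 W

12639.0 W


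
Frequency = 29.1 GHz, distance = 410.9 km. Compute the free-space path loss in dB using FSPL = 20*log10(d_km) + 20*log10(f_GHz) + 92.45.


20*log10(410.9) = 52.27
20*log10(29.1) = 29.28
FSPL = 174.0 dB

174.0 dB


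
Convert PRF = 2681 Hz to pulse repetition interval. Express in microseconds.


PRI = 1/2681 = 0.0003729952 s = 373.0 us

373.0 us


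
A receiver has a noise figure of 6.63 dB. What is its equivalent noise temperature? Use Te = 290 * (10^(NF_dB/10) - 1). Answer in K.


NF_lin = 10^(6.63/10) = 4.602566
Te = 290 * (4.602566 - 1) = 1044.7 K

1044.7 K


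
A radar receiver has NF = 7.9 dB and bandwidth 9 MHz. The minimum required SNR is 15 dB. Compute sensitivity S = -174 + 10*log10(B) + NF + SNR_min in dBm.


10*log10(9000000.0) = 69.54
S = -174 + 69.54 + 7.9 + 15 = -81.6 dBm

-81.6 dBm


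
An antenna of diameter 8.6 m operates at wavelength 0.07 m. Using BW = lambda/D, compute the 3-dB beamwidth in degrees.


BW_rad = 0.07 / 8.6 = 0.00814
BW_deg = 0.47 degrees

0.47 degrees


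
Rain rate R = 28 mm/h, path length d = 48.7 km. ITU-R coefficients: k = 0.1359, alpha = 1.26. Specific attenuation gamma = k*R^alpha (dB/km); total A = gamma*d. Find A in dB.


gamma = 0.1359 * 28^1.26 = 9.049792 dB/km
A = 9.049792 * 48.7 = 440.72 dB

440.72 dB


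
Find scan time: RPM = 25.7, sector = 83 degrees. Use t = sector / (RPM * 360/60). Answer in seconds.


t = 83 / (25.7 * 360) * 60 = 0.54 s

0.54 s


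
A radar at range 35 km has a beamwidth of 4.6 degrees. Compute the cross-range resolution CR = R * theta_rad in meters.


BW_rad = 0.080285146
CR = 35000 * 0.080285146 = 2810.0 m

2810.0 m


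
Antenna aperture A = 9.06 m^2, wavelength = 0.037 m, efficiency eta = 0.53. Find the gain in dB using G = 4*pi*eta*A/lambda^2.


G_linear = 4*pi*0.53*9.06/0.037^2 = 44076.84
G_dB = 10*log10(44076.84) = 46.4 dB

46.4 dB


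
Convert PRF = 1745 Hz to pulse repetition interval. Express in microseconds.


PRI = 1/1745 = 0.0005730659 s = 573.1 us

573.1 us


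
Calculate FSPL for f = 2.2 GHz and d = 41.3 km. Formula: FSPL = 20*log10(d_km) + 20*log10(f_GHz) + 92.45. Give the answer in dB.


20*log10(41.3) = 32.32
20*log10(2.2) = 6.85
FSPL = 131.6 dB

131.6 dB


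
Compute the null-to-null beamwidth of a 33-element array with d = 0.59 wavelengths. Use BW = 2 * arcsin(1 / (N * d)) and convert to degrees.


1/(N*d) = 1/(33*0.59) = 0.051361
BW = 2*arcsin(0.051361) = 5.9 degrees

5.9 degrees


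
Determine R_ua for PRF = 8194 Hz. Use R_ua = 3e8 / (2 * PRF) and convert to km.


R_ua = 3e8 / (2 * 8194) = 18306.1 m = 18.3 km

18.3 km


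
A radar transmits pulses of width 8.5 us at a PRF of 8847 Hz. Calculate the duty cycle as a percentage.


DC = 8.5e-6 * 8847 * 100 = 7.52%

7.52%


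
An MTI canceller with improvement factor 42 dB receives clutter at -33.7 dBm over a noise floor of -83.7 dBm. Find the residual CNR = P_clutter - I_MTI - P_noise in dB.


CNR = -33.7 - 42 - (-83.7) = 8.0 dB

8.0 dB


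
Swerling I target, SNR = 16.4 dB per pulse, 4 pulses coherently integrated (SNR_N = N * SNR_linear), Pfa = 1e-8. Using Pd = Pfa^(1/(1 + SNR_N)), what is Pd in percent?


SNR_lin = 10^(16.4/10) = 43.65158
SNR_N = 4 * 43.65158 = 174.60632
1/(1 + SNR_N) = 1/175.60632 = 0.0056946
Pd = (1e-8)^0.0056946 = 0.90042
Pd = 90.0%

90.0%


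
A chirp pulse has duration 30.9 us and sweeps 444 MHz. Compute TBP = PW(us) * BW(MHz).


TBP = 30.9 * 444 = 13719.6

13719.6


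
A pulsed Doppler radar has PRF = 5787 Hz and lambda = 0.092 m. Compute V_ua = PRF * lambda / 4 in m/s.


V_ua = 5787 * 0.092 / 4 = 133.1 m/s

133.1 m/s


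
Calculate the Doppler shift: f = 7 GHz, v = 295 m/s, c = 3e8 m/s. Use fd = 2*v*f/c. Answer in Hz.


fd = 2 * 295 * 7000000000.0 / 3e8 = 13766.7 Hz

13766.7 Hz


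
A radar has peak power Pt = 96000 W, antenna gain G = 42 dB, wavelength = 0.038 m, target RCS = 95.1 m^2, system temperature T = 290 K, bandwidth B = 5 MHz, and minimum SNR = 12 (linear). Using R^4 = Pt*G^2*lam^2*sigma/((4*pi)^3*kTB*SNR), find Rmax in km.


G_lin = 10^(42/10) = 15848.931925
R^4 = 96000 * 15848.931925^2 * 0.038^2 * 95.1 / ((4*pi)^3 * 1.38e-23 * 290 * 5000000.0 * 12)
R^4 = 6.94962e21 m^4
R_max = (6.94962e21)^(1/4) = 288728.9 m = 288.7 km

288.7 km
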